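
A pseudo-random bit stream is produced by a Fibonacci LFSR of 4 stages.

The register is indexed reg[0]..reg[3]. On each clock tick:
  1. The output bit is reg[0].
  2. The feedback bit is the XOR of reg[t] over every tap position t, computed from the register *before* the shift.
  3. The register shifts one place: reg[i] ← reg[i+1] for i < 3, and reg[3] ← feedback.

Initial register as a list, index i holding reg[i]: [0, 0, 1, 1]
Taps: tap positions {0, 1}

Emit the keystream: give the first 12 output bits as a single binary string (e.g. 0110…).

k : reg_k → out_k, fb_k
0: 0011 → 0, fb=0
1: 0110 → 0, fb=1
2: 1101 → 1, fb=0
3: 1010 → 1, fb=1
4: 0101 → 0, fb=1
5: 1011 → 1, fb=1
6: 0111 → 0, fb=1
7: 1111 → 1, fb=0
8: 1110 → 1, fb=0
9: 1100 → 1, fb=0
10: 1000 → 1, fb=1
11: 0001 → 0, fb=0

001101011110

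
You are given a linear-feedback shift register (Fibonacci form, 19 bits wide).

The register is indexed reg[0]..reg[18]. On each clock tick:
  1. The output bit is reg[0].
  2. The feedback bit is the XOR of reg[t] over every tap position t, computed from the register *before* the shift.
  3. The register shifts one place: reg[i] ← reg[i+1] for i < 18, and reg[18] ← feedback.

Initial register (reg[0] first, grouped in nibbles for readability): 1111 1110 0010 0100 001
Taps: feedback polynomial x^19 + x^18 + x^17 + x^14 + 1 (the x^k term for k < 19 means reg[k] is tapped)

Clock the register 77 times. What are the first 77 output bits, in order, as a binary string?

k : reg_k → out_k, fb_k
0: 1111111000100100001 → 1, fb=0
1: 1111110001001000010 → 1, fb=0
2: 1111100010010000100 → 1, fb=1
3: 1111000100100001001 → 1, fb=0
4: 1110001001000010010 → 1, fb=1
5: 1100010010000100101 → 1, fb=0
6: 1000100100001001010 → 1, fb=0
7: 0001001000010010100 → 0, fb=1
8: 0010010000100101001 → 0, fb=1
9: 0100100001001010011 → 0, fb=1
10: 1001000010010100111 → 1, fb=1
11: 0010000100101001111 → 0, fb=0
12: 0100001001010011110 → 0, fb=0
13: 1000010010100111100 → 1, fb=0
14: 0000100101001111000 → 0, fb=1
15: 0001001010011110001 → 0, fb=0
16: 0010010100111100010 → 0, fb=1
17: 0100101001111000101 → 0, fb=1
18: 1001010011110001011 → 1, fb=1
19: 0010100111100010111 → 0, fb=1
20: 0101001111000101111 → 0, fb=0
21: 1010011110001011110 → 1, fb=1
22: 0100111100010111101 → 0, fb=0
23: 1001111000101111010 → 1, fb=1
24: 0011110001011110101 → 0, fb=0
25: 0111100010111101010 → 0, fb=1
26: 1111000101111010101 → 1, fb=1
27: 1110001011110101011 → 1, fb=1
28: 1100010111101010111 → 1, fb=0
29: 1000101111010101110 → 1, fb=0
30: 0001011110101011100 → 0, fb=1
31: 0010111101010111001 → 0, fb=0
32: 0101111010101110010 → 0, fb=0
33: 1011110101011100100 → 1, fb=1
34: 0111101010111001001 → 0, fb=1
35: 1111010101110010011 → 1, fb=0
36: 1110101011100100110 → 1, fb=0
37: 1101010111001001100 → 1, fb=1
38: 1010101110010011001 → 1, fb=1
39: 0101011100100110011 → 0, fb=1
40: 1010111001001100111 → 1, fb=1
41: 0101110010011001111 → 0, fb=0
42: 1011100100110011110 → 1, fb=1
43: 0111001001100111101 → 0, fb=0
44: 1110010011001111010 → 1, fb=1
45: 1100100110011110101 → 1, fb=1
46: 1001001100111101011 → 1, fb=1
47: 0010011001111010111 → 0, fb=1
48: 0100110011110101111 → 0, fb=0
49: 1001100111101011110 → 1, fb=1
50: 0011001111010111101 → 0, fb=0
51: 0110011110101111010 → 0, fb=0
52: 1100111101011110100 → 1, fb=0
53: 1001111010111101000 → 1, fb=1
54: 0011110101111010001 → 0, fb=0
55: 0111101011110100010 → 0, fb=1
56: 1111010111101000101 → 1, fb=0
57: 1110101111010001010 → 1, fb=0
58: 1101011110100010100 → 1, fb=0
59: 1010111101000101000 → 1, fb=1
60: 0101111010001010001 → 0, fb=0
61: 1011110100010100010 → 1, fb=0
62: 0111101000101000100 → 0, fb=0
63: 1111010001010001000 → 1, fb=1
64: 1110100010100010001 → 1, fb=1
65: 1101000101000100011 → 1, fb=1
66: 1010001010001000111 → 1, fb=1
67: 0100010100010001111 → 0, fb=0
68: 1000101000100011110 → 1, fb=1
69: 0001010001000111101 → 0, fb=0
70: 0010100010001111010 → 0, fb=0
71: 0101000100011110100 → 0, fb=1
72: 1010001000111101001 → 1, fb=0
73: 0100010001111010010 → 0, fb=0
74: 1000100011110100100 → 1, fb=1
75: 0001000111101001001 → 0, fb=1
76: 0010001111010010011 → 0, fb=1

11111110001001000010010100111100010111101010111001001100111101011110100010100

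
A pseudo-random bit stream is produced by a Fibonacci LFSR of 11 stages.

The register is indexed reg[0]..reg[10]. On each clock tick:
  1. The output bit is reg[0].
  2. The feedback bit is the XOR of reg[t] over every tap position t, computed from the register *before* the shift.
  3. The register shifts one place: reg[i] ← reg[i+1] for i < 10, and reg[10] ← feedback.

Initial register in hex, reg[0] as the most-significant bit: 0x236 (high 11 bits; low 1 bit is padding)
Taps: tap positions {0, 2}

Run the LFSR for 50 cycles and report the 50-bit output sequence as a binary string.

tick  register→output (feedback)
  0  00100011011→0 (1)
  1  01000110111→0 (0)
  2  10001101110→1 (1)
  3  00011011101→0 (0)
  4  00110111010→0 (1)
  5  01101110101→0 (1)
  6  11011101011→1 (1)
  7  10111010111→1 (0)
  8  01110101110→0 (1)
  9  11101011101→1 (0)
 10  11010111010→1 (1)
 11  10101110101→1 (0)
 12  01011101010→0 (0)
 13  10111010100→1 (0)
 14  01110101000→0 (1)
 15  11101010001→1 (0)
 16  11010100010→1 (1)
 17  10101000101→1 (0)
 18  01010001010→0 (0)
 19  10100010100→1 (0)
 20  01000101000→0 (0)
 21  10001010000→1 (1)
 22  00010100001→0 (0)
 23  00101000010→0 (1)
 24  01010000101→0 (0)
 25  10100001010→1 (0)
 26  01000010100→0 (0)
 27  10000101000→1 (1)
 28  00001010001→0 (0)
 29  00010100010→0 (0)
 30  00101000100→0 (1)
 31  01010001001→0 (0)
 32  10100010010→1 (0)
 33  01000100100→0 (0)
 34  10001001000→1 (1)
 35  00010010001→0 (0)
 36  00100100010→0 (1)
 37  01001000101→0 (0)
 38  10010001010→1 (1)
 39  00100010101→0 (1)
 40  01000101011→0 (0)
 41  10001010110→1 (1)
 42  00010101101→0 (0)
 43  00101011010→0 (1)
 44  01010110101→0 (0)
 45  10101101010→1 (0)
 46  01011010100→0 (0)
 47  10110101000→1 (0)
 48  01101010000→0 (1)
 49  11010100001→1 (1)

00100011011101011101010001010000101000100100010101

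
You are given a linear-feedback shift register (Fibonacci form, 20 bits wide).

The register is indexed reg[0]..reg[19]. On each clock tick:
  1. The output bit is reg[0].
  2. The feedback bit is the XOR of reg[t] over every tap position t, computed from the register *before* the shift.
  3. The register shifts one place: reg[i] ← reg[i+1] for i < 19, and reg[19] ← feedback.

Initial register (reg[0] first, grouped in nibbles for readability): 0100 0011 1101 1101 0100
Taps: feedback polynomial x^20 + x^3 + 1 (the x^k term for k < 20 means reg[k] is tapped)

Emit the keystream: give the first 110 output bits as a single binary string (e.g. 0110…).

tick  register→output (feedback)
  0  01000011110111010100→0 (0)
  1  10000111101110101000→1 (1)
  2  00001111011101010001→0 (0)
  3  00011110111010100010→0 (1)
  4  00111101110101000101→0 (1)
  5  01111011101010001011→0 (1)
  6  11110111010100010111→1 (0)
  7  11101110101000101110→1 (1)
  8  11011101010001011101→1 (0)
  9  10111010100010111010→1 (0)
 10  01110101000101110100→0 (1)
 11  11101010001011101001→1 (1)
 12  11010100010111010011→1 (0)
 13  10101000101110100110→1 (1)
 14  01010001011101001101→0 (1)
 15  10100010111010011011→1 (1)
 16  01000101110100110111→0 (0)
 17  10001011101001101110→1 (1)
 18  00010111010011011101→0 (1)
 19  00101110100110111011→0 (0)
 20  01011101001101110110→0 (1)
 21  10111010011011101101→1 (0)
 22  01110100110111011010→0 (1)
 23  11101001101110110101→1 (1)
 24  11010011011101101011→1 (0)
 25  10100110111011010110→1 (1)
 26  01001101110110101101→0 (0)
 27  10011011101101011010→1 (0)
 28  00110111011010110100→0 (1)
 29  01101110110101101001→0 (0)
 30  11011101101011010010→1 (0)
 31  10111011010110100100→1 (0)
 32  01110110101101001000→0 (1)
 33  11101101011010010001→1 (1)
 34  11011010110100100011→1 (0)
 35  10110101101001000110→1 (0)
 36  01101011010010001100→0 (0)
 37  11010110100100011000→1 (0)
 38  10101101001000110000→1 (1)
 39  01011010010001100001→0 (1)
 40  10110100100011000011→1 (0)
 41  01101001000110000110→0 (0)
 42  11010010001100001100→1 (0)
 43  10100100011000011000→1 (1)
 44  01001000110000110001→0 (0)
 45  10010001100001100010→1 (0)
 46  00100011000011000100→0 (0)
 47  01000110000110001000→0 (0)
 48  10001100001100010000→1 (1)
 49  00011000011000100001→0 (1)
 50  00110000110001000011→0 (1)
 51  01100001100010000111→0 (0)
 52  11000011000100001110→1 (1)
 53  10000110001000011101→1 (1)
 54  00001100010000111011→0 (0)
 55  00011000100001110110→0 (1)
 56  00110001000011101101→0 (1)
 57  01100010000111011011→0 (0)
 58  11000100001110110110→1 (1)
 59  10001000011101101101→1 (1)
 60  00010000111011011011→0 (1)
 61  00100001110110110111→0 (0)
 62  01000011101101101110→0 (0)
 63  10000111011011011100→1 (1)
 64  00001110110110111001→0 (0)
 65  00011101101101110010→0 (1)
 66  00111011011011100101→0 (1)
 67  01110110110111001011→0 (1)
 68  11101101101110010111→1 (1)
 69  11011011011100101111→1 (0)
 70  10110110111001011110→1 (0)
 71  01101101110010111100→0 (0)
 72  11011011100101111000→1 (0)
 73  10110111001011110000→1 (0)
 74  01101110010111100000→0 (0)
 75  11011100101111000000→1 (0)
 76  10111001011110000000→1 (0)
 77  01110010111100000000→0 (1)
 78  11100101111000000001→1 (1)
 79  11001011110000000011→1 (1)
 80  10010111100000000111→1 (0)
 81  00101111000000001110→0 (0)
 82  01011110000000011100→0 (1)
 83  10111100000000111001→1 (0)
 84  01111000000001110010→0 (1)
 85  11110000000011100101→1 (0)
 86  11100000000111001010→1 (1)
 87  11000000001110010101→1 (1)
 88  10000000011100101011→1 (1)
 89  00000000111001010111→0 (0)
 90  00000001110010101110→0 (0)
 91  00000011100101011100→0 (0)
 92  00000111001010111000→0 (0)
 93  00001110010101110000→0 (0)
 94  00011100101011100000→0 (1)
 95  00111001010111000001→0 (1)
 96  01110010101110000011→0 (1)
 97  11100101011100000111→1 (1)
 98  11001010111000001111→1 (1)
 99  10010101110000011111→1 (0)
100  00101011100000111110→0 (0)
101  01010111000001111100→0 (1)
102  10101110000011111001→1 (1)
103  01011100000111110011→0 (1)
104  10111000001111100111→1 (0)
105  01110000011111001110→0 (1)
106  11100000111110011101→1 (1)
107  11000001111100111011→1 (1)
108  10000011111001110111→1 (1)
109  00000111110011101111→0 (0)

01000011110111010100010111010011011101101011010010001100001100010000111011011011100101111000000001110010101110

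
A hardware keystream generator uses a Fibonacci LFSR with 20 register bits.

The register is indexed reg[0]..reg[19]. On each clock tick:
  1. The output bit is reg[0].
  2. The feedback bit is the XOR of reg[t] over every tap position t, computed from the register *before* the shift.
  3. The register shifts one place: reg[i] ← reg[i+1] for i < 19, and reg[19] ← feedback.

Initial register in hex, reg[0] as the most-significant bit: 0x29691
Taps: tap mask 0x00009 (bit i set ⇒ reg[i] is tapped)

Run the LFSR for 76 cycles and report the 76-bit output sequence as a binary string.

step | reg (before) | out | fb
   0 | 00101001011010010001 | 0 | 0
   1 | 01010010110100100010 | 0 | 1
   2 | 10100101101001000101 | 1 | 1
   3 | 01001011010010001011 | 0 | 0
   4 | 10010110100100010110 | 1 | 0
   5 | 00101101001000101100 | 0 | 0
   6 | 01011010010001011000 | 0 | 1
   7 | 10110100100010110001 | 1 | 0
   8 | 01101001000101100010 | 0 | 0
   9 | 11010010001011000100 | 1 | 0
  10 | 10100100010110001000 | 1 | 1
  11 | 01001000101100010001 | 0 | 0
  12 | 10010001011000100010 | 1 | 0
  13 | 00100010110001000100 | 0 | 0
  14 | 01000101100010001000 | 0 | 0
  15 | 10001011000100010000 | 1 | 1
  16 | 00010110001000100001 | 0 | 1
  17 | 00101100010001000011 | 0 | 0
  18 | 01011000100010000110 | 0 | 1
  19 | 10110001000100001101 | 1 | 0
  20 | 01100010001000011010 | 0 | 0
  21 | 11000100010000110100 | 1 | 1
  22 | 10001000100001101001 | 1 | 1
  23 | 00010001000011010011 | 0 | 1
  24 | 00100010000110100111 | 0 | 0
  25 | 01000100001101001110 | 0 | 0
  26 | 10001000011010011100 | 1 | 1
  27 | 00010000110100111001 | 0 | 1
  28 | 00100001101001110011 | 0 | 0
  29 | 01000011010011100110 | 0 | 0
  30 | 10000110100111001100 | 1 | 1
  31 | 00001101001110011001 | 0 | 0
  32 | 00011010011100110010 | 0 | 1
  33 | 00110100111001100101 | 0 | 1
  34 | 01101001110011001011 | 0 | 0
  35 | 11010011100110010110 | 1 | 0
  36 | 10100111001100101100 | 1 | 1
  37 | 01001110011001011001 | 0 | 0
  38 | 10011100110010110010 | 1 | 0
  39 | 00111001100101100100 | 0 | 1
  40 | 01110011001011001001 | 0 | 1
  41 | 11100110010110010011 | 1 | 1
  42 | 11001100101100100111 | 1 | 1
  43 | 10011001011001001111 | 1 | 0
  44 | 00110010110010011110 | 0 | 1
  45 | 01100101100100111101 | 0 | 0
  46 | 11001011001001111010 | 1 | 1
  47 | 10010110010011110101 | 1 | 0
  48 | 00101100100111101010 | 0 | 0
  49 | 01011001001111010100 | 0 | 1
  50 | 10110010011110101001 | 1 | 0
  51 | 01100100111101010010 | 0 | 0
  52 | 11001001111010100100 | 1 | 1
  53 | 10010011110101001001 | 1 | 0
  54 | 00100111101010010010 | 0 | 0
  55 | 01001111010100100100 | 0 | 0
  56 | 10011110101001001000 | 1 | 0
  57 | 00111101010010010000 | 0 | 1
  58 | 01111010100100100001 | 0 | 1
  59 | 11110101001001000011 | 1 | 0
  60 | 11101010010010000110 | 1 | 1
  61 | 11010100100100001101 | 1 | 0
  62 | 10101001001000011010 | 1 | 1
  63 | 01010010010000110101 | 0 | 1
  64 | 10100100100001101011 | 1 | 1
  65 | 01001001000011010111 | 0 | 0
  66 | 10010010000110101110 | 1 | 0
  67 | 00100100001101011100 | 0 | 0
  68 | 01001000011010111000 | 0 | 0
  69 | 10010000110101110000 | 1 | 0
  70 | 00100001101011100000 | 0 | 0
  71 | 01000011010111000000 | 0 | 0
  72 | 10000110101110000000 | 1 | 1
  73 | 00001101011100000001 | 0 | 0
  74 | 00011010111000000010 | 0 | 1
  75 | 00110101110000000101 | 0 | 1

0010100101101001000101100010001000011010011100110010110010011110101001001000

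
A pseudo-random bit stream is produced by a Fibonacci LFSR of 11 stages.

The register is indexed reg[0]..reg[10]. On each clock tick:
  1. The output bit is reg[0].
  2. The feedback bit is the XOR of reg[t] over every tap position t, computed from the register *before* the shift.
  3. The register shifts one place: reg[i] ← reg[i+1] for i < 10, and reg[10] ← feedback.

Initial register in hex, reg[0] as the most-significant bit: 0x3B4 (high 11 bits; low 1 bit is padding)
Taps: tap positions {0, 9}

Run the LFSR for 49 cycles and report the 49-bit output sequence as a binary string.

0011101101010011100010000110101111110001001100101

k : reg_k → out_k, fb_k
0: 00111011010 → 0, fb=1
1: 01110110101 → 0, fb=0
2: 11101101010 → 1, fb=0
3: 11011010100 → 1, fb=1
4: 10110101001 → 1, fb=1
5: 01101010011 → 0, fb=1
6: 11010100111 → 1, fb=0
7: 10101001110 → 1, fb=0
8: 01010011100 → 0, fb=0
9: 10100111000 → 1, fb=1
10: 01001110001 → 0, fb=0
11: 10011100010 → 1, fb=0
12: 00111000100 → 0, fb=0
13: 01110001000 → 0, fb=0
14: 11100010000 → 1, fb=1
15: 11000100001 → 1, fb=1
16: 10001000011 → 1, fb=0
17: 00010000110 → 0, fb=1
18: 00100001101 → 0, fb=0
19: 01000011010 → 0, fb=1
20: 10000110101 → 1, fb=1
21: 00001101011 → 0, fb=1
22: 00011010111 → 0, fb=1
23: 00110101111 → 0, fb=1
24: 01101011111 → 0, fb=1
25: 11010111111 → 1, fb=0
26: 10101111110 → 1, fb=0
27: 01011111100 → 0, fb=0
28: 10111111000 → 1, fb=1
29: 01111110001 → 0, fb=0
30: 11111100010 → 1, fb=0
31: 11111000100 → 1, fb=1
32: 11110001001 → 1, fb=1
33: 11100010011 → 1, fb=0
34: 11000100110 → 1, fb=0
35: 10001001100 → 1, fb=1
36: 00010011001 → 0, fb=0
37: 00100110010 → 0, fb=1
38: 01001100101 → 0, fb=0
39: 10011001010 → 1, fb=0
40: 00110010100 → 0, fb=0
41: 01100101000 → 0, fb=0
42: 11001010000 → 1, fb=1
43: 10010100001 → 1, fb=1
44: 00101000011 → 0, fb=1
45: 01010000111 → 0, fb=1
46: 10100001111 → 1, fb=0
47: 01000011110 → 0, fb=1
48: 10000111101 → 1, fb=1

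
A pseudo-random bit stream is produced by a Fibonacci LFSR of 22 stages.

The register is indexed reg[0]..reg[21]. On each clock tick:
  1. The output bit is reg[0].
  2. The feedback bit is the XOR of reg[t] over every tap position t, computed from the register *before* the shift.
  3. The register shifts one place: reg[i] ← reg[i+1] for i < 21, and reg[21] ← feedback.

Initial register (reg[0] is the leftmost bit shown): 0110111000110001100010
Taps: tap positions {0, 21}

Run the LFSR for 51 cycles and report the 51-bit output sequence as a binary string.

tick  register→output (feedback)
  0  0110111000110001100010→0 (0)
  1  1101110001100011000100→1 (1)
  2  1011100011000110001001→1 (0)
  3  0111000110001100010010→0 (0)
  4  1110001100011000100100→1 (1)
  5  1100011000110001001001→1 (0)
  6  1000110001100010010010→1 (1)
  7  0001100011000100100101→0 (1)
  8  0011000110001001001011→0 (1)
  9  0110001100010010010111→0 (1)
 10  1100011000100100101111→1 (0)
 11  1000110001001001011110→1 (1)
 12  0001100010010010111101→0 (1)
 13  0011000100100101111011→0 (1)
 14  0110001001001011110111→0 (1)
 15  1100010010010111101111→1 (0)
 16  1000100100101111011110→1 (1)
 17  0001001001011110111101→0 (1)
 18  0010010010111101111011→0 (1)
 19  0100100101111011110111→0 (1)
 20  1001001011110111101111→1 (0)
 21  0010010111101111011110→0 (0)
 22  0100101111011110111100→0 (0)
 23  1001011110111101111000→1 (1)
 24  0010111101111011110001→0 (1)
 25  0101111011110111100011→0 (1)
 26  1011110111101111000111→1 (0)
 27  0111101111011110001110→0 (0)
 28  1111011110111100011100→1 (1)
 29  1110111101111000111001→1 (0)
 30  1101111011110001110010→1 (1)
 31  1011110111100011100101→1 (0)
 32  0111101111000111001010→0 (0)
 33  1111011110001110010100→1 (1)
 34  1110111100011100101001→1 (0)
 35  1101111000111001010010→1 (1)
 36  1011110001110010100101→1 (0)
 37  0111100011100101001010→0 (0)
 38  1111000111001010010100→1 (1)
 39  1110001110010100101001→1 (0)
 40  1100011100101001010010→1 (1)
 41  1000111001010010100101→1 (0)
 42  0001110010100101001010→0 (0)
 43  0011100101001010010100→0 (0)
 44  0111001010010100101000→0 (0)
 45  1110010100101001010000→1 (1)
 46  1100101001010010100001→1 (0)
 47  1001010010100101000010→1 (1)
 48  0010100101001010000101→0 (1)
 49  0101001010010100001011→0 (1)
 50  1010010100101000010111→1 (0)

011011100011000110001001001011110111101111000111001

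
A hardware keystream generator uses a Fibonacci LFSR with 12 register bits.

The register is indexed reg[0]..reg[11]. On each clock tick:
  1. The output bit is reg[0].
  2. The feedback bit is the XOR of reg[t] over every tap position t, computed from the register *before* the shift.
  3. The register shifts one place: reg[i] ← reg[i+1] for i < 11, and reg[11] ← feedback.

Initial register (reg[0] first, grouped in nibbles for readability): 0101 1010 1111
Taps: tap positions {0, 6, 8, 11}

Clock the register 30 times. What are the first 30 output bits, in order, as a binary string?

k : reg_k → out_k, fb_k
0: 010110101111 → 0, fb=1
1: 101101011111 → 1, fb=1
2: 011010111111 → 0, fb=1
3: 110101111111 → 1, fb=0
4: 101011111110 → 1, fb=1
5: 010111111101 → 0, fb=1
6: 101111111011 → 1, fb=0
7: 011111110110 → 0, fb=1
8: 111111101101 → 1, fb=0
9: 111111011010 → 1, fb=0
10: 111110110100 → 1, fb=0
11: 111101101000 → 1, fb=1
12: 111011010001 → 1, fb=0
13: 110110100010 → 1, fb=0
14: 101101000100 → 1, fb=1
15: 011010001001 → 0, fb=0
16: 110100010010 → 1, fb=1
17: 101000100101 → 1, fb=1
18: 010001001011 → 0, fb=0
19: 100010010110 → 1, fb=1
20: 000100101101 → 0, fb=1
21: 001001011011 → 0, fb=0
22: 010010110110 → 0, fb=1
23: 100101101101 → 1, fb=0
24: 001011011010 → 0, fb=1
25: 010110110101 → 0, fb=0
26: 101101101010 → 1, fb=1
27: 011011010101 → 0, fb=1
28: 110110101011 → 1, fb=0
29: 101101010110 → 1, fb=1

010110101111111011010001001011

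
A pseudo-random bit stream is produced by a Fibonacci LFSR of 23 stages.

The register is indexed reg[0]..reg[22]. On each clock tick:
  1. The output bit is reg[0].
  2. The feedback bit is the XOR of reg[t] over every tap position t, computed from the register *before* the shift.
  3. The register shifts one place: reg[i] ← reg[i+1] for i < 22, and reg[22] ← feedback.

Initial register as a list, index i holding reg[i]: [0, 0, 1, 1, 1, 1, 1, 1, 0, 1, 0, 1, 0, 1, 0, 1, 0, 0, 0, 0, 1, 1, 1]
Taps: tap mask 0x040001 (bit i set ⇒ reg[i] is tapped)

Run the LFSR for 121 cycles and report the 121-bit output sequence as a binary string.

0011111101010101000011100000111011011100111110111100001110100100110100010000111100110000001000110000011001010010110100001

step | reg (before) | out | fb
   0 | 00111111010101010000111 | 0 | 0
   1 | 01111110101010100001110 | 0 | 0
   2 | 11111101010101000011100 | 1 | 0
   3 | 11111010101010000111000 | 1 | 0
   4 | 11110101010100001110000 | 1 | 0
   5 | 11101010101000011100000 | 1 | 1
   6 | 11010101010000111000001 | 1 | 1
   7 | 10101010100001110000011 | 1 | 1
   8 | 01010101000011100000111 | 0 | 0
   9 | 10101010000111000001110 | 1 | 1
  10 | 01010100001110000011101 | 0 | 1
  11 | 10101000011100000111011 | 1 | 0
  12 | 01010000111000001110110 | 0 | 1
  13 | 10100001110000011101101 | 1 | 1
  14 | 01000011100000111011011 | 0 | 1
  15 | 10000111000001110110111 | 1 | 0
  16 | 00001110000011101101110 | 0 | 0
  17 | 00011100000111011011100 | 0 | 1
  18 | 00111000001110110111001 | 0 | 1
  19 | 01110000011101101110011 | 0 | 1
  20 | 11100000111011011100111 | 1 | 1
  21 | 11000001110110111001111 | 1 | 1
  22 | 10000011101101110011111 | 1 | 0
  23 | 00000111011011100111110 | 0 | 1
  24 | 00001110110111001111101 | 0 | 1
  25 | 00011101101110011111011 | 0 | 1
  26 | 00111011011100111110111 | 0 | 1
  27 | 01110110111001111101111 | 0 | 0
  28 | 11101101110011111011110 | 1 | 0
  29 | 11011011100111110111100 | 1 | 0
  30 | 10110111001111101111000 | 1 | 0
  31 | 01101110011111011110000 | 0 | 1
  32 | 11011100111110111100001 | 1 | 1
  33 | 10111001111101111000011 | 1 | 1
  34 | 01110011111011110000111 | 0 | 0
  35 | 11100111110111100001110 | 1 | 1
  36 | 11001111101111000011101 | 1 | 0
  37 | 10011111011110000111010 | 1 | 0
  38 | 00111110111100001110100 | 0 | 1
  39 | 01111101111000011101001 | 0 | 0
  40 | 11111011110000111010010 | 1 | 0
  41 | 11110111100001110100100 | 1 | 1
  42 | 11101111000011101001001 | 1 | 1
  43 | 11011110000111010010011 | 1 | 0
  44 | 10111100001110100100110 | 1 | 1
  45 | 01111000011101001001101 | 0 | 0
  46 | 11110000111010010011010 | 1 | 0
  47 | 11100001110100100110100 | 1 | 0
  48 | 11000011101001001101000 | 1 | 1
  49 | 10000111010010011010001 | 1 | 0
  50 | 00001110100100110100010 | 0 | 0
  51 | 00011101001001101000100 | 0 | 0
  52 | 00111010010011010001000 | 0 | 0
  53 | 01110100100110100010000 | 0 | 1
  54 | 11101001001101000100001 | 1 | 1
  55 | 11010010011010001000011 | 1 | 1
  56 | 10100100110100010000111 | 1 | 1
  57 | 01001001101000100001111 | 0 | 0
  58 | 10010011010001000011110 | 1 | 0
  59 | 00100110100010000111100 | 0 | 1
  60 | 01001101000100001111001 | 0 | 1
  61 | 10011010001000011110011 | 1 | 0
  62 | 00110100010000111100110 | 0 | 0
  63 | 01101000100001111001100 | 0 | 0
  64 | 11010001000011110011000 | 1 | 0
  65 | 10100010000111100110000 | 1 | 0
  66 | 01000100001111001100000 | 0 | 0
  67 | 10001000011110011000000 | 1 | 1
  68 | 00010000111100110000001 | 0 | 0
  69 | 00100001111001100000010 | 0 | 0
  70 | 01000011110011000000100 | 0 | 0
  71 | 10000111100110000001000 | 1 | 1
  72 | 00001111001100000010001 | 0 | 1
  73 | 00011110011000000100011 | 0 | 0
  74 | 00111100110000001000110 | 0 | 0
  75 | 01111001100000010001100 | 0 | 0
  76 | 11110011000000100011000 | 1 | 0
  77 | 11100110000001000110000 | 1 | 0
  78 | 11001100000010001100000 | 1 | 1
  79 | 10011000000100011000001 | 1 | 1
  80 | 00110000001000110000011 | 0 | 0
  81 | 01100000010001100000110 | 0 | 0
  82 | 11000000100011000001100 | 1 | 1
  83 | 10000001000110000011001 | 1 | 0
  84 | 00000010001100000110010 | 0 | 1
  85 | 00000100011000001100101 | 0 | 0
  86 | 00001000110000011001010 | 0 | 0
  87 | 00010001100000110010100 | 0 | 1
  88 | 00100011000001100101001 | 0 | 0
  89 | 01000110000011001010010 | 0 | 1
  90 | 10001100000110010100101 | 1 | 1
  91 | 00011000001100101001011 | 0 | 0
  92 | 00110000011001010010110 | 0 | 1
  93 | 01100000110010100101101 | 0 | 0
  94 | 11000001100101001011010 | 1 | 0
  95 | 10000011001010010110100 | 1 | 0
  96 | 00000110010100101101000 | 0 | 0
  97 | 00001100101001011010000 | 0 | 1
  98 | 00011001010010110100001 | 0 | 0
  99 | 00110010100101101000010 | 0 | 0
 100 | 01100101001011010000100 | 0 | 0
 101 | 11001010010110100001000 | 1 | 1
 102 | 10010100101101000010001 | 1 | 0
 103 | 00101001011010000100010 | 0 | 0
 104 | 01010010110100001000100 | 0 | 0
 105 | 10100101101000010001000 | 1 | 1
 106 | 01001011010000100010001 | 0 | 1
 107 | 10010110100001000100011 | 1 | 1
 108 | 00101101000010001000111 | 0 | 0
 109 | 01011010000100010001110 | 0 | 0
 110 | 10110100001000100011100 | 1 | 0
 111 | 01101000010001000111000 | 0 | 1
 112 | 11010000100010001110001 | 1 | 0
 113 | 10100001000100011100010 | 1 | 1
 114 | 01000010001000111000101 | 0 | 0
 115 | 10000100010001110001010 | 1 | 1
 116 | 00001000100011100010101 | 0 | 1
 117 | 00010001000111000101011 | 0 | 0
 118 | 00100010001110001010110 | 0 | 1
 119 | 01000100011100010101101 | 0 | 0
 120 | 10001000111000101011010 | 1 | 0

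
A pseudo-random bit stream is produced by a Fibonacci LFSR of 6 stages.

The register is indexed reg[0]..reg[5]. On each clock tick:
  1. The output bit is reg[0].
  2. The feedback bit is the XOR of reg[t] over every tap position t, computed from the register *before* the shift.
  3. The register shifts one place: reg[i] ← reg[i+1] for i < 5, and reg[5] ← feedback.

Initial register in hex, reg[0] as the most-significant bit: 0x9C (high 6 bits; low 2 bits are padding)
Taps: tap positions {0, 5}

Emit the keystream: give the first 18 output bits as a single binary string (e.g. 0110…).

step | reg (before) | out | fb
   0 | 100111 | 1 | 0
   1 | 001110 | 0 | 0
   2 | 011100 | 0 | 0
   3 | 111000 | 1 | 1
   4 | 110001 | 1 | 0
   5 | 100010 | 1 | 1
   6 | 000101 | 0 | 1
   7 | 001011 | 0 | 1
   8 | 010111 | 0 | 1
   9 | 101111 | 1 | 0
  10 | 011110 | 0 | 0
  11 | 111100 | 1 | 1
  12 | 111001 | 1 | 0
  13 | 110010 | 1 | 1
  14 | 100101 | 1 | 0
  15 | 001010 | 0 | 0
  16 | 010100 | 0 | 0
  17 | 101000 | 1 | 1

100111000101111001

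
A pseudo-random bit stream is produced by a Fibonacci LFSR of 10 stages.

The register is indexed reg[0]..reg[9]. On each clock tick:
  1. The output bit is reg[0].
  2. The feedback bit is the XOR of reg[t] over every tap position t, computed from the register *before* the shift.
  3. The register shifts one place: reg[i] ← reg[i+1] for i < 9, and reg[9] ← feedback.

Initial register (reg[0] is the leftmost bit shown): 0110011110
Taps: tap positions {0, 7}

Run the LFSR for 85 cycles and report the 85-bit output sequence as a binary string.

0110011110101100011001111110010101010011001100101001111101001110000100011011001000101

tick  register→output (feedback)
  0  0110011110→0 (1)
  1  1100111101→1 (0)
  2  1001111010→1 (1)
  3  0011110101→0 (1)
  4  0111101011→0 (0)
  5  1111010110→1 (0)
  6  1110101100→1 (0)
  7  1101011000→1 (1)
  8  1010110001→1 (1)
  9  0101100011→0 (0)
 10  1011000110→1 (0)
 11  0110001100→0 (1)
 12  1100011001→1 (1)
 13  1000110011→1 (1)
 14  0001100111→0 (1)
 15  0011001111→0 (1)
 16  0110011111→0 (1)
 17  1100111111→1 (0)
 18  1001111110→1 (0)
 19  0011111100→0 (1)
 20  0111111001→0 (0)
 21  1111110010→1 (1)
 22  1111100101→1 (0)
 23  1111001010→1 (1)
 24  1110010101→1 (0)
 25  1100101010→1 (1)
 26  1001010101→1 (0)
 27  0010101010→0 (0)
 28  0101010100→0 (1)
 29  1010101001→1 (1)
 30  0101010011→0 (0)
 31  1010100110→1 (0)
 32  0101001100→0 (1)
 33  1010011001→1 (1)
 34  0100110011→0 (0)
 35  1001100110→1 (0)
 36  0011001100→0 (1)
 37  0110011001→0 (0)
 38  1100110010→1 (1)
 39  1001100101→1 (0)
 40  0011001010→0 (0)
 41  0110010100→0 (1)
 42  1100101001→1 (1)
 43  1001010011→1 (1)
 44  0010100111→0 (1)
 45  0101001111→0 (1)
 46  1010011111→1 (0)
 47  0100111110→0 (1)
 48  1001111101→1 (0)
 49  0011111010→0 (0)
 50  0111110100→0 (1)
 51  1111101001→1 (1)
 52  1111010011→1 (1)
 53  1110100111→1 (0)
 54  1101001110→1 (0)
 55  1010011100→1 (0)
 56  0100111000→0 (0)
 57  1001110000→1 (1)
 58  0011100001→0 (0)
 59  0111000010→0 (0)
 60  1110000100→1 (0)
 61  1100001000→1 (1)
 62  1000010001→1 (1)
 63  0000100011→0 (0)
 64  0001000110→0 (1)
 65  0010001101→0 (1)
 66  0100011011→0 (0)
 67  1000110110→1 (0)
 68  0001101100→0 (1)
 69  0011011001→0 (0)
 70  0110110010→0 (0)
 71  1101100100→1 (0)
 72  1011001000→1 (1)
 73  0110010001→0 (0)
 74  1100100010→1 (1)
 75  1001000101→1 (0)
 76  0010001010→0 (0)
 77  0100010100→0 (1)
 78  1000101001→1 (1)
 79  0001010011→0 (0)
 80  0010100110→0 (1)
 81  0101001101→0 (1)
 82  1010011011→1 (1)
 83  0100110111→0 (1)
 84  1001101111→1 (0)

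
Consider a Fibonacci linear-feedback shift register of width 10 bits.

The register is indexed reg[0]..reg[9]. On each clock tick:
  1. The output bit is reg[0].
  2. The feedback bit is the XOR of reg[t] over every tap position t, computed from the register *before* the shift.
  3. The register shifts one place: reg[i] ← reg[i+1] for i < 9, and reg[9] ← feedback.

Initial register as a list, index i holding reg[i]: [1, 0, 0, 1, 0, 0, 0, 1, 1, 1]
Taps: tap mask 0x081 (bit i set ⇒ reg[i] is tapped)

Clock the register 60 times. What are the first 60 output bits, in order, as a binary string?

100100011101111110000111000000011111111110001110001001110110

tick  register→output (feedback)
  0  1001000111→1 (0)
  1  0010001110→0 (1)
  2  0100011101→0 (1)
  3  1000111011→1 (1)
  4  0001110111→0 (1)
  5  0011101111→0 (1)
  6  0111011111→0 (1)
  7  1110111111→1 (0)
  8  1101111110→1 (0)
  9  1011111100→1 (0)
 10  0111111000→0 (0)
 11  1111110000→1 (1)
 12  1111100001→1 (1)
 13  1111000011→1 (1)
 14  1110000111→1 (0)
 15  1100001110→1 (0)
 16  1000011100→1 (0)
 17  0000111000→0 (0)
 18  0001110000→0 (0)
 19  0011100000→0 (0)
 20  0111000000→0 (0)
 21  1110000000→1 (1)
 22  1100000001→1 (1)
 23  1000000011→1 (1)
 24  0000000111→0 (1)
 25  0000001111→0 (1)
 26  0000011111→0 (1)
 27  0000111111→0 (1)
 28  0001111111→0 (1)
 29  0011111111→0 (1)
 30  0111111111→0 (1)
 31  1111111111→1 (0)
 32  1111111110→1 (0)
 33  1111111100→1 (0)
 34  1111111000→1 (1)
 35  1111110001→1 (1)
 36  1111100011→1 (1)
 37  1111000111→1 (0)
 38  1110001110→1 (0)
 39  1100011100→1 (0)
 40  1000111000→1 (1)
 41  0001110001→0 (0)
 42  0011100010→0 (0)
 43  0111000100→0 (1)
 44  1110001001→1 (1)
 45  1100010011→1 (1)
 46  1000100111→1 (0)
 47  0001001110→0 (1)
 48  0010011101→0 (1)
 49  0100111011→0 (0)
 50  1001110110→1 (0)
 51  0011101100→0 (1)
 52  0111011001→0 (0)
 53  1110110010→1 (1)
 54  1101100101→1 (0)
 55  1011001010→1 (1)
 56  0110010101→0 (1)
 57  1100101011→1 (1)
 58  1001010111→1 (0)
 59  0010101110→0 (1)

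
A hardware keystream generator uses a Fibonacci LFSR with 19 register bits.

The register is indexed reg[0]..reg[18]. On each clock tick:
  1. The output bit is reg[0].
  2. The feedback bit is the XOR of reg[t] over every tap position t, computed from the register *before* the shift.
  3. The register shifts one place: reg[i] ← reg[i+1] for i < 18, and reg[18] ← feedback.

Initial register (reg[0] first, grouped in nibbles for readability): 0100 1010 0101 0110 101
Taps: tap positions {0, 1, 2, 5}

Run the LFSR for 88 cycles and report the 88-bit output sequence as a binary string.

0100101001010110101101111010111011111110011100101110011010100000000011001010110000110110

tick  register→output (feedback)
  0  0100101001010110101→0 (1)
  1  1001010010101101011→1 (0)
  2  0010100101011010110→0 (1)
  3  0101001010110101101→0 (1)
  4  1010010101101011011→1 (1)
  5  0100101011010110111→0 (1)
  6  1001010110101101111→1 (0)
  7  0010101101011011110→0 (1)
  8  0101011010110111101→0 (0)
  9  1010110101101111010→1 (1)
 10  0101101011011110101→0 (1)
 11  1011010110111101011→1 (1)
 12  0110101101111010111→0 (0)
 13  1101011011110101110→1 (1)
 14  1010110111101011101→1 (1)
 15  0101101111010111011→0 (1)
 16  1011011110101110111→1 (1)
 17  0110111101011101111→0 (1)
 18  1101111010111011111→1 (1)
 19  1011110101110111111→1 (1)
 20  0111101011101111111→0 (0)
 21  1111010111011111110→1 (0)
 22  1110101110111111100→1 (1)
 23  1101011101111111001→1 (1)
 24  1010111011111110011→1 (1)
 25  0101110111111100111→0 (0)
 26  1011101111111001110→1 (0)
 27  0111011111110011100→0 (1)
 28  1110111111100111001→1 (0)
 29  1101111111001110010→1 (1)
 30  1011111110011100101→1 (1)
 31  0111111100111001011→0 (1)
 32  1111111001110010111→1 (0)
 33  1111110011100101110→1 (0)
 34  1111100111001011100→1 (1)
 35  1111001110010111001→1 (1)
 36  1110011100101110011→1 (0)
 37  1100111001011100110→1 (1)
 38  1001110010111001101→1 (0)
 39  0011100101110011010→0 (1)
 40  0111001011100110101→0 (0)
 41  1110010111001101010→1 (0)
 42  1100101110011010100→1 (0)
 43  1001011100110101000→1 (0)
 44  0010111001101010000→0 (0)
 45  0101110011010100000→0 (0)
 46  1011100110101000000→1 (0)
 47  0111001101010000000→0 (0)
 48  1110011010100000000→1 (0)
 49  1100110101000000000→1 (1)
 50  1001101010000000001→1 (1)
 51  0011010100000000011→0 (0)
 52  0110101000000000110→0 (0)
 53  1101010000000001100→1 (1)
 54  1010100000000011001→1 (0)
 55  0101000000000110010→0 (1)
 56  1010000000001100101→1 (0)
 57  0100000000011001010→0 (1)
 58  1000000000110010101→1 (1)
 59  0000000001100101011→0 (0)
 60  0000000011001010110→0 (0)
 61  0000000110010101100→0 (0)
 62  0000001100101011000→0 (0)
 63  0000011001010110000→0 (1)
 64  0000110010101100001→0 (1)
 65  0001100101011000011→0 (0)
 66  0011001010110000110→0 (1)
 67  0110010101100001101→0 (1)
 68  1100101011000011011→1 (0)
 69  1001010110000110110→1 (0)
 70  0010101100001101100→0 (1)
 71  0101011000011011001→0 (0)
 72  1010110000110110010→1 (1)
 73  0101100001101100101→0 (1)
 74  1011000011011001011→1 (0)
 75  0110000110110010110→0 (0)
 76  1100001101100101100→1 (0)
 77  1000011011001011000→1 (0)
 78  0000110110010110000→0 (1)
 79  0001101100101100001→0 (0)
 80  0011011001011000010→0 (0)
 81  0110110010110000100→0 (1)
 82  1101100101100001001→1 (0)
 83  1011001011000010010→1 (0)
 84  0110010110000100100→0 (1)
 85  1100101100001001001→1 (0)
 86  1001011000010010010→1 (0)
 87  0010110000100100100→0 (0)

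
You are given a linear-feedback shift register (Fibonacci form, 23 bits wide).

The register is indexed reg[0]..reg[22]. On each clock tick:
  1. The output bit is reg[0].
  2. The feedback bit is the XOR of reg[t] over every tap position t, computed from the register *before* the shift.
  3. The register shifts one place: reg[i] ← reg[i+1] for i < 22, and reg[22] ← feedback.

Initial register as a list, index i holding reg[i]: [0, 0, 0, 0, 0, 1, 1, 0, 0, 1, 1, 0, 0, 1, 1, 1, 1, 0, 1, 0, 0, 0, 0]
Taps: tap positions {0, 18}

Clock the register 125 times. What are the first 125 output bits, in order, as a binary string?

00000110011001111010000100000100111010000000001000011001000110001100001000100011001010001100001001010100111101100011010100000

k : reg_k → out_k, fb_k
0: 00000110011001111010000 → 0, fb=1
1: 00001100110011110100001 → 0, fb=0
2: 00011001100111101000010 → 0, fb=0
3: 00110011001111010000100 → 0, fb=0
4: 01100110011110100001000 → 0, fb=0
5: 11001100111101000010000 → 1, fb=0
6: 10011001111010000100000 → 1, fb=1
7: 00110011110100001000001 → 0, fb=0
8: 01100111101000010000010 → 0, fb=0
9: 11001111010000100000100 → 1, fb=1
10: 10011110100001000001001 → 1, fb=1
11: 00111101000010000010011 → 0, fb=1
12: 01111010000100000100111 → 0, fb=0
13: 11110100001000001001110 → 1, fb=1
14: 11101000010000010011101 → 1, fb=0
15: 11010000100000100111010 → 1, fb=0
16: 10100001000001001110100 → 1, fb=0
17: 01000010000010011101000 → 0, fb=0
18: 10000100000100111010000 → 1, fb=0
19: 00001000001001110100000 → 0, fb=0
20: 00010000010011101000000 → 0, fb=0
21: 00100000100111010000000 → 0, fb=0
22: 01000001001110100000000 → 0, fb=0
23: 10000010011101000000000 → 1, fb=1
24: 00000100111010000000001 → 0, fb=0
25: 00001001110100000000010 → 0, fb=0
26: 00010011101000000000100 → 0, fb=0
27: 00100111010000000001000 → 0, fb=0
28: 01001110100000000010000 → 0, fb=1
29: 10011101000000000100001 → 1, fb=1
30: 00111010000000001000011 → 0, fb=0
31: 01110100000000010000110 → 0, fb=0
32: 11101000000000100001100 → 1, fb=1
33: 11010000000001000011001 → 1, fb=0
34: 10100000000010000110010 → 1, fb=0
35: 01000000000100001100100 → 0, fb=0
36: 10000000001000011001000 → 1, fb=1
37: 00000000010000110010001 → 0, fb=1
38: 00000000100001100100011 → 0, fb=0
39: 00000001000011001000110 → 0, fb=0
40: 00000010000110010001100 → 0, fb=0
41: 00000100001100100011000 → 0, fb=1
42: 00001000011001000110001 → 0, fb=1
43: 00010000110010001100011 → 0, fb=0
44: 00100001100100011000110 → 0, fb=0
45: 01000011001000110001100 → 0, fb=0
46: 10000110010001100011000 → 1, fb=0
47: 00001100100011000110000 → 0, fb=1
48: 00011001000110001100001 → 0, fb=0
49: 00110010001100011000010 → 0, fb=0
50: 01100100011000110000100 → 0, fb=0
51: 11001000110001100001000 → 1, fb=1
52: 10010001100011000010001 → 1, fb=0
53: 00100011000110000100010 → 0, fb=0
54: 01000110001100001000100 → 0, fb=0
55: 10001100011000010001000 → 1, fb=1
56: 00011000110000100010001 → 0, fb=1
57: 00110001100001000100011 → 0, fb=0
58: 01100011000010001000110 → 0, fb=0
59: 11000110000100010001100 → 1, fb=1
60: 10001100001000100011001 → 1, fb=0
61: 00011000010001000110010 → 0, fb=1
62: 00110000100010001100101 → 0, fb=0
63: 01100001000100011001010 → 0, fb=0
64: 11000010001000110010100 → 1, fb=0
65: 10000100010001100101000 → 1, fb=1
66: 00001000100011001010001 → 0, fb=1
67: 00010001000110010100011 → 0, fb=0
68: 00100010001100101000110 → 0, fb=0
69: 01000100011001010001100 → 0, fb=0
70: 10001000110010100011000 → 1, fb=0
71: 00010001100101000110000 → 0, fb=1
72: 00100011001010001100001 → 0, fb=0
73: 01000110010100011000010 → 0, fb=0
74: 10001100101000110000100 → 1, fb=1
75: 00011001010001100001001 → 0, fb=0
76: 00110010100011000010010 → 0, fb=1
77: 01100101000110000100101 → 0, fb=0
78: 11001010001100001001010 → 1, fb=1
79: 10010100011000010010101 → 1, fb=0
80: 00101000110000100101010 → 0, fb=0
81: 01010001100001001010100 → 0, fb=1
82: 10100011000010010101001 → 1, fb=1
83: 01000110000100101010011 → 0, fb=1
84: 10001100001001010100111 → 1, fb=1
85: 00011000010010101001111 → 0, fb=0
86: 00110000100101010011110 → 0, fb=1
87: 01100001001010100111101 → 0, fb=1
88: 11000010010101001111011 → 1, fb=0
89: 10000100101010011110110 → 1, fb=0
90: 00001001010100111101100 → 0, fb=0
91: 00010010101001111011000 → 0, fb=1
92: 00100101010011110110001 → 0, fb=1
93: 01001010100111101100011 → 0, fb=0
94: 10010101001111011000110 → 1, fb=1
95: 00101010011110110001101 → 0, fb=0
96: 01010100111101100011010 → 0, fb=1
97: 10101001111011000110101 → 1, fb=0
98: 01010011110110001101010 → 0, fb=0
99: 10100111101100011010100 → 1, fb=0
100: 01001111011000110101000 → 0, fb=0
101: 10011110110001101010000 → 1, fb=0
102: 00111101100011010100000 → 0, fb=0
103: 01111011000110101000000 → 0, fb=0
104: 11110110001101010000000 → 1, fb=1
105: 11101100011010100000001 → 1, fb=1
106: 11011000110101000000011 → 1, fb=1
107: 10110001101010000000111 → 1, fb=1
108: 01100011010100000001111 → 0, fb=0
109: 11000110101000000011110 → 1, fb=0
110: 10001101010000000111100 → 1, fb=0
111: 00011010100000001111000 → 0, fb=1
112: 00110101000000011110001 → 0, fb=1
113: 01101010000000111100011 → 0, fb=0
114: 11010100000001111000110 → 1, fb=1
115: 10101000000011110001101 → 1, fb=1
116: 01010000000111100011011 → 0, fb=1
117: 10100000001111000110111 → 1, fb=0
118: 01000000011110001101110 → 0, fb=0
119: 10000000111100011011100 → 1, fb=0
120: 00000001111000110111000 → 0, fb=1
121: 00000011110001101110001 → 0, fb=1
122: 00000111100011011100011 → 0, fb=0
123: 00001111000110111000110 → 0, fb=0
124: 00011110001101110001100 → 0, fb=0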